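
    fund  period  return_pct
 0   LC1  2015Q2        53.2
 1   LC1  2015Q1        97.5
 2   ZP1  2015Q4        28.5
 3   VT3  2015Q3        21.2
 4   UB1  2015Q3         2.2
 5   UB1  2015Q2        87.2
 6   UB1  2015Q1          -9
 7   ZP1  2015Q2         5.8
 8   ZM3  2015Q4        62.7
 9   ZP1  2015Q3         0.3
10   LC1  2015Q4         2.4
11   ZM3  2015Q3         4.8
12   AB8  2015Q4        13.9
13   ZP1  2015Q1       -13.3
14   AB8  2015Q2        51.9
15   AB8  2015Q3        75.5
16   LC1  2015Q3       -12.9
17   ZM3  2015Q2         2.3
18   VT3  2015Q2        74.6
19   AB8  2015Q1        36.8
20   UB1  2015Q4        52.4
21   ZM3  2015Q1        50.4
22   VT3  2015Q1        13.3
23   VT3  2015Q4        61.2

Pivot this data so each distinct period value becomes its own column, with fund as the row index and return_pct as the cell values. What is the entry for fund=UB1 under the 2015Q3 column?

2.2

Wide layout: rows indexed by fund, columns are the 4 distinct period values (2015Q2, 2015Q1, 2015Q4, 2015Q3).
Cell (fund=UB1, period=2015Q3) draws from the long row where fund=UB1 and period=2015Q3, which has return_pct=2.2.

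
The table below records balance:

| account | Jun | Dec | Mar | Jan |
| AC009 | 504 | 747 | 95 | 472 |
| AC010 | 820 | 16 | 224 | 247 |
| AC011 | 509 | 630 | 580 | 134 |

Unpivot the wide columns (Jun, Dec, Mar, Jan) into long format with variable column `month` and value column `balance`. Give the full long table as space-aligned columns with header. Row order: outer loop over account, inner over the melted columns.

Each (account, column) pair becomes one row: 3 × 4 = 12 rows.
For example, (AC009, Jun) → balance=504.

account  month  balance
AC009    Jun    504    
AC009    Dec    747    
AC009    Mar    95     
AC009    Jan    472    
AC010    Jun    820    
AC010    Dec    16     
AC010    Mar    224    
AC010    Jan    247    
AC011    Jun    509    
AC011    Dec    630    
AC011    Mar    580    
AC011    Jan    134    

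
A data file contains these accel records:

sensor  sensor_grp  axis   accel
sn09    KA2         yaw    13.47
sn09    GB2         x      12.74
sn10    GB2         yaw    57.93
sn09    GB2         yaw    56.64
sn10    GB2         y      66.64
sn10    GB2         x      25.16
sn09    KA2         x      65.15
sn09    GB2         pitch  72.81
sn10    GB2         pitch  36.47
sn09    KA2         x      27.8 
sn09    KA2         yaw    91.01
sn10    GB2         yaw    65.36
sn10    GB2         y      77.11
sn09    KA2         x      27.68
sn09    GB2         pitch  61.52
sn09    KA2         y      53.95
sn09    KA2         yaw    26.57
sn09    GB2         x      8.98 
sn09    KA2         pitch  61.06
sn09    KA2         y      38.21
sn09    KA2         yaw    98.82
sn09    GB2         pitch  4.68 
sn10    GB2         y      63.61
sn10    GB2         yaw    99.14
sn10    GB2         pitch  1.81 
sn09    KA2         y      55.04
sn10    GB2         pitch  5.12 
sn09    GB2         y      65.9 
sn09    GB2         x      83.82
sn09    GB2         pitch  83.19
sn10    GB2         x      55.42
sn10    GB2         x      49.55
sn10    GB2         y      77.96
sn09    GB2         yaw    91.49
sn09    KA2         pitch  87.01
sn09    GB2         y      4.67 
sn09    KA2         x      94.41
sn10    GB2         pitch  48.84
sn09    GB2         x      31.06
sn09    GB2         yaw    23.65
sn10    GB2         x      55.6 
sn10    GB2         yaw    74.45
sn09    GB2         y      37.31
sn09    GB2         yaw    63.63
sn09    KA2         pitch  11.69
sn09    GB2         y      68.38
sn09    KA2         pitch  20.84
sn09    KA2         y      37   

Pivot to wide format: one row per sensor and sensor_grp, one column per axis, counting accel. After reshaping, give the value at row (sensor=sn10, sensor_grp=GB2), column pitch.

4

Rows with sensor=sn10, sensor_grp=GB2 and axis=pitch: accel values are 36.47, 1.81, 5.12, 48.84.
4 rows match — count = 4.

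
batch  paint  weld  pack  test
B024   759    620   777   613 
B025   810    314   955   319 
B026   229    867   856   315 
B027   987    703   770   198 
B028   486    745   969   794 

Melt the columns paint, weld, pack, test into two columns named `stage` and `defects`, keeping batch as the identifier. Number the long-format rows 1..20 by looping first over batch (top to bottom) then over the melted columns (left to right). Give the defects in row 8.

319

20 rows total (5 × 4). Row 8: index ⌊(8-1)/4⌋ = 1 into batch → B025; (8-1) mod 4 = 3 into the melted columns → test.
So row 8 is (B025, test, 319); defects = 319.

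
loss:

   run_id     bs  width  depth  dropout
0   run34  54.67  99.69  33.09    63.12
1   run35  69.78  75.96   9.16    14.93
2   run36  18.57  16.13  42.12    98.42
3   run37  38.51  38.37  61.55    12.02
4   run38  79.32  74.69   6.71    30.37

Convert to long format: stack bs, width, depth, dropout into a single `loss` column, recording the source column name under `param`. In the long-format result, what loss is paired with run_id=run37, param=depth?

61.55

Unpivoting turns each (run_id, wide-column) pair into one long row.
The wide cell at row run37, column depth holds 61.55, so the long row (run37, depth) has loss=61.55.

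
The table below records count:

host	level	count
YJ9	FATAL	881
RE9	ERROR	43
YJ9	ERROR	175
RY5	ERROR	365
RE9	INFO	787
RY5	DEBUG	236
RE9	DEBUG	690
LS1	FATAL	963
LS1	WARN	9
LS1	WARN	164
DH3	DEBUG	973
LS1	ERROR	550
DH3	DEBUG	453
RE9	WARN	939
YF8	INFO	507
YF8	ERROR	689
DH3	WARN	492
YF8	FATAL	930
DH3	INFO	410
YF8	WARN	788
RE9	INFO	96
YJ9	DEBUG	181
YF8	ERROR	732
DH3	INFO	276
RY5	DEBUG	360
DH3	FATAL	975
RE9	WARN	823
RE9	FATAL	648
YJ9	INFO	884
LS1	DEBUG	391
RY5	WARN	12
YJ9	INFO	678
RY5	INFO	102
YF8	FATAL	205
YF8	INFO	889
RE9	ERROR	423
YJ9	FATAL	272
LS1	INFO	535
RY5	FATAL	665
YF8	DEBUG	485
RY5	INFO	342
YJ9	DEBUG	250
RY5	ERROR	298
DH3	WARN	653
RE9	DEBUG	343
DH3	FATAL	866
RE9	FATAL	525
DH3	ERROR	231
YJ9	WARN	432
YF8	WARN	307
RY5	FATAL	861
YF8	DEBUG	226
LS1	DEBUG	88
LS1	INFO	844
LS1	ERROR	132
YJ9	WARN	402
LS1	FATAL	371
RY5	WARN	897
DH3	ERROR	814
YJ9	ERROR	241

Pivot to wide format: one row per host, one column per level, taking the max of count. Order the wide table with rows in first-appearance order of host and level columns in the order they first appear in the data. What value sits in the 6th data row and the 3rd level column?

With rows in first-appearance order of host, row 6 is host=YF8. level columns in first-appearance order: FATAL, ERROR, INFO, DEBUG, WARN; column 3 is INFO.
Long rows with host=YF8, level=INFO: max(507, 889) = 889.

889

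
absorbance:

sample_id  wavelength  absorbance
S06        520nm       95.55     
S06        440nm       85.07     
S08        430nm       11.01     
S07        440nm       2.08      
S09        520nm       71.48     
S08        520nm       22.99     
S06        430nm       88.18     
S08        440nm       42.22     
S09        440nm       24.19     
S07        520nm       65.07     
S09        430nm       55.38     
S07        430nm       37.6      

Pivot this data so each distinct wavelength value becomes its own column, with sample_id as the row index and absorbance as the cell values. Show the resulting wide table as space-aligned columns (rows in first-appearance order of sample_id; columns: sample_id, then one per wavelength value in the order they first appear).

sample_id  520nm  440nm  430nm
S06        95.55  85.07  88.18
S08        22.99  42.22  11.01
S07        65.07  2.08   37.6 
S09        71.48  24.19  55.38

Columns: sample_id plus the 3 distinct wavelength values (520nm, 440nm, 430nm).
For example, row S06 column 520nm takes absorbance=95.55 from the long row (S06, 520nm).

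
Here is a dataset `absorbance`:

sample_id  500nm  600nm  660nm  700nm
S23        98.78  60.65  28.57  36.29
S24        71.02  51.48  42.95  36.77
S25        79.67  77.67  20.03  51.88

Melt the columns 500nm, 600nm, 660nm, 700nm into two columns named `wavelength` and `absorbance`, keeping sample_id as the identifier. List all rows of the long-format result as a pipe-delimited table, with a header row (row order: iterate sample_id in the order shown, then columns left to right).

Each (sample_id, column) pair becomes one row: 3 × 4 = 12 rows.
For example, (S23, 500nm) → absorbance=98.78.

| sample_id | wavelength | absorbance |
| S23 | 500nm | 98.78 |
| S23 | 600nm | 60.65 |
| S23 | 660nm | 28.57 |
| S23 | 700nm | 36.29 |
| S24 | 500nm | 71.02 |
| S24 | 600nm | 51.48 |
| S24 | 660nm | 42.95 |
| S24 | 700nm | 36.77 |
| S25 | 500nm | 79.67 |
| S25 | 600nm | 77.67 |
| S25 | 660nm | 20.03 |
| S25 | 700nm | 51.88 |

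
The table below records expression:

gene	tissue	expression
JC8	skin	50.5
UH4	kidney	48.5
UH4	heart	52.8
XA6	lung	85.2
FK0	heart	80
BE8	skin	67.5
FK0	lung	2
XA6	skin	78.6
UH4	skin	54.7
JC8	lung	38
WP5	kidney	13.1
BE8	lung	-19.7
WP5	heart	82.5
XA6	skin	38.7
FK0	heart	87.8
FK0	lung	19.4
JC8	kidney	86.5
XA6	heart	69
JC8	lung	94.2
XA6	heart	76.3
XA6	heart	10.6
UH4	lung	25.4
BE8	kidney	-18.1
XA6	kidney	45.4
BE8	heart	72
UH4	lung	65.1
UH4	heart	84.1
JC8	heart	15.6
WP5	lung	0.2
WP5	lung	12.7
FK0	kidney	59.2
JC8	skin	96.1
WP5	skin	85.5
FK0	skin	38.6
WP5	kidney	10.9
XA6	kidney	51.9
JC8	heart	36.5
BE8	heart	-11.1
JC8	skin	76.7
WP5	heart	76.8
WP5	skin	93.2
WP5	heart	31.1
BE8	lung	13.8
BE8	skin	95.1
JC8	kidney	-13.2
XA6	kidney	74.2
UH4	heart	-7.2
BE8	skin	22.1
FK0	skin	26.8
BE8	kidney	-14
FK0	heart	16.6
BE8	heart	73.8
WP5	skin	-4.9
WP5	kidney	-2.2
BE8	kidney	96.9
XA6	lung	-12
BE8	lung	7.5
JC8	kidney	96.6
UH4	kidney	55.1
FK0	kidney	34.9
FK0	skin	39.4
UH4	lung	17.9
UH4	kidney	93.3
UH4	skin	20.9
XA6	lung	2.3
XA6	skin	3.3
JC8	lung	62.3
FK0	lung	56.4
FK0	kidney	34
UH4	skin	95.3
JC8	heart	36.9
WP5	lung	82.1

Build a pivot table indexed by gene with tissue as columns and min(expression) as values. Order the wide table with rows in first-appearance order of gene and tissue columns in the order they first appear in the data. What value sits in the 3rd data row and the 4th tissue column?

-12

With rows in first-appearance order of gene, row 3 is gene=XA6. tissue columns in first-appearance order: skin, kidney, heart, lung; column 4 is lung.
Long rows with gene=XA6, tissue=lung: min(85.2, -12, 2.3) = -12.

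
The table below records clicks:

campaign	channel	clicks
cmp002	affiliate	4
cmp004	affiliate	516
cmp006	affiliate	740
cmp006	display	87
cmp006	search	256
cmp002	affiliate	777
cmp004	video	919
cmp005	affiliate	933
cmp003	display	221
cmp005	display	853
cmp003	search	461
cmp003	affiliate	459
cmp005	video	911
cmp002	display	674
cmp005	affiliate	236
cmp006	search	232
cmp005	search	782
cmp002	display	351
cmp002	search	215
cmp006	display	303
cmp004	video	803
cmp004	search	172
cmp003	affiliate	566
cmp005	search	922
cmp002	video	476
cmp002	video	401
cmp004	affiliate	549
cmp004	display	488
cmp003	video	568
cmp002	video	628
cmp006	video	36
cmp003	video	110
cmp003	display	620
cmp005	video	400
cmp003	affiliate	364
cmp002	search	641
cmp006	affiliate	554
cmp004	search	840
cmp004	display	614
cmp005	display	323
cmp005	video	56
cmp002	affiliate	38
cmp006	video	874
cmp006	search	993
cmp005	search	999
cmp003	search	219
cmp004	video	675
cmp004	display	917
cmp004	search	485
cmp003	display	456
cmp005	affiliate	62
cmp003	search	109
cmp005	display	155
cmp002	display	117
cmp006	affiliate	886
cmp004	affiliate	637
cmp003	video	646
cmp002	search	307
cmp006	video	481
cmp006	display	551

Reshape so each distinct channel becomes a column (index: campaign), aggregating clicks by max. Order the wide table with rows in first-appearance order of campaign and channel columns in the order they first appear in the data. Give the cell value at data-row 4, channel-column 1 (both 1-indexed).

933

With rows in first-appearance order of campaign, row 4 is campaign=cmp005. channel columns in first-appearance order: affiliate, display, search, video; column 1 is affiliate.
Long rows with campaign=cmp005, channel=affiliate: max(933, 236, 62) = 933.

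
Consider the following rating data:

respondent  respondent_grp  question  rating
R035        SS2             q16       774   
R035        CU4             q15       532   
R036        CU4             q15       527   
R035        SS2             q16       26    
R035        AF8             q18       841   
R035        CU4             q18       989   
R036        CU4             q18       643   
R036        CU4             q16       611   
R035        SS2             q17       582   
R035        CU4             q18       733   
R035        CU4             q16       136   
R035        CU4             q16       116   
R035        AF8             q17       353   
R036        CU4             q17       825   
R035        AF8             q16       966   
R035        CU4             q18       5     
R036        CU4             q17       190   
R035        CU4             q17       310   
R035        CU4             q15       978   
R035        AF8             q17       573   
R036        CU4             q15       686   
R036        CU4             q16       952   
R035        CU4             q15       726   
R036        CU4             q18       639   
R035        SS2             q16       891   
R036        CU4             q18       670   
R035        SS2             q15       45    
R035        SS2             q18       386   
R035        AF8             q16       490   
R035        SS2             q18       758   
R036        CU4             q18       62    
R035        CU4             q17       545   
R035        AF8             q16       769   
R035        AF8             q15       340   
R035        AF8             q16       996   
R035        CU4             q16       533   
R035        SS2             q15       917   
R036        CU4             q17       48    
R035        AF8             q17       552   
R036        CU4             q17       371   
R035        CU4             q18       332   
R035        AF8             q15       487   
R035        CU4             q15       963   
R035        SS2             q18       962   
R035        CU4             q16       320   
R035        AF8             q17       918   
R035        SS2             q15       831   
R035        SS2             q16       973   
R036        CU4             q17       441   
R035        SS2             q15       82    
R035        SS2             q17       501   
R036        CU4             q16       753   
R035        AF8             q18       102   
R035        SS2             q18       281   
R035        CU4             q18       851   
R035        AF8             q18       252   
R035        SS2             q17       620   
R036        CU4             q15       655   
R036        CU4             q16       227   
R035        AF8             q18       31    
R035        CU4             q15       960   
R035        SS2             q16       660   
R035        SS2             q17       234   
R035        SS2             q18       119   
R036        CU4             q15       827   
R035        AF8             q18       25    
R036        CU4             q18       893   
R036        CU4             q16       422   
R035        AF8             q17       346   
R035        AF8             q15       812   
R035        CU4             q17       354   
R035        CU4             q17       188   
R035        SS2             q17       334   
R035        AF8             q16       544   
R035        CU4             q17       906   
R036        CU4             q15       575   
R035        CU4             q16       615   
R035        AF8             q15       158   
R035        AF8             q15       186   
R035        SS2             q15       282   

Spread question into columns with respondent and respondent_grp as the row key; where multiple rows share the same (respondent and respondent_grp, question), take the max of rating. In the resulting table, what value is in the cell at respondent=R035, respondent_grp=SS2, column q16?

973

Rows with respondent=R035, respondent_grp=SS2 and question=q16: rating values are 774, 26, 891, 973, 660.
max(774, 26, 891, 973, 660) = 973.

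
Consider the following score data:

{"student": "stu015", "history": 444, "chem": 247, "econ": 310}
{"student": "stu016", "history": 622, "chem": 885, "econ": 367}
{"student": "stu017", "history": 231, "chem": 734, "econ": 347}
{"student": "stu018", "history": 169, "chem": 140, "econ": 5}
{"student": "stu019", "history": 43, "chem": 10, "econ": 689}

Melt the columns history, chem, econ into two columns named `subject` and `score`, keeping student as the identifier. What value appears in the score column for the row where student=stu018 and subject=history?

169

Unpivoting turns each (student, wide-column) pair into one long row.
The wide cell at row stu018, column history holds 169, so the long row (stu018, history) has score=169.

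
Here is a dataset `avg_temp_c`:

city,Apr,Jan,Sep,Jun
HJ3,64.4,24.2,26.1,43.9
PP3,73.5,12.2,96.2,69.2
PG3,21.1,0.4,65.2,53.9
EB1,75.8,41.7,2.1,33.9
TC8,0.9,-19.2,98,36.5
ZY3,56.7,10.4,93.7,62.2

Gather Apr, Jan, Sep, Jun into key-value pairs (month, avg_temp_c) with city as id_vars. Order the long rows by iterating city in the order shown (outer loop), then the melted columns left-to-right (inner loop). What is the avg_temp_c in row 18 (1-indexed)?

-19.2

24 rows total (6 × 4). Row 18: index ⌊(18-1)/4⌋ = 4 into city → TC8; (18-1) mod 4 = 1 into the melted columns → Jan.
So row 18 is (TC8, Jan, -19.2); avg_temp_c = -19.2.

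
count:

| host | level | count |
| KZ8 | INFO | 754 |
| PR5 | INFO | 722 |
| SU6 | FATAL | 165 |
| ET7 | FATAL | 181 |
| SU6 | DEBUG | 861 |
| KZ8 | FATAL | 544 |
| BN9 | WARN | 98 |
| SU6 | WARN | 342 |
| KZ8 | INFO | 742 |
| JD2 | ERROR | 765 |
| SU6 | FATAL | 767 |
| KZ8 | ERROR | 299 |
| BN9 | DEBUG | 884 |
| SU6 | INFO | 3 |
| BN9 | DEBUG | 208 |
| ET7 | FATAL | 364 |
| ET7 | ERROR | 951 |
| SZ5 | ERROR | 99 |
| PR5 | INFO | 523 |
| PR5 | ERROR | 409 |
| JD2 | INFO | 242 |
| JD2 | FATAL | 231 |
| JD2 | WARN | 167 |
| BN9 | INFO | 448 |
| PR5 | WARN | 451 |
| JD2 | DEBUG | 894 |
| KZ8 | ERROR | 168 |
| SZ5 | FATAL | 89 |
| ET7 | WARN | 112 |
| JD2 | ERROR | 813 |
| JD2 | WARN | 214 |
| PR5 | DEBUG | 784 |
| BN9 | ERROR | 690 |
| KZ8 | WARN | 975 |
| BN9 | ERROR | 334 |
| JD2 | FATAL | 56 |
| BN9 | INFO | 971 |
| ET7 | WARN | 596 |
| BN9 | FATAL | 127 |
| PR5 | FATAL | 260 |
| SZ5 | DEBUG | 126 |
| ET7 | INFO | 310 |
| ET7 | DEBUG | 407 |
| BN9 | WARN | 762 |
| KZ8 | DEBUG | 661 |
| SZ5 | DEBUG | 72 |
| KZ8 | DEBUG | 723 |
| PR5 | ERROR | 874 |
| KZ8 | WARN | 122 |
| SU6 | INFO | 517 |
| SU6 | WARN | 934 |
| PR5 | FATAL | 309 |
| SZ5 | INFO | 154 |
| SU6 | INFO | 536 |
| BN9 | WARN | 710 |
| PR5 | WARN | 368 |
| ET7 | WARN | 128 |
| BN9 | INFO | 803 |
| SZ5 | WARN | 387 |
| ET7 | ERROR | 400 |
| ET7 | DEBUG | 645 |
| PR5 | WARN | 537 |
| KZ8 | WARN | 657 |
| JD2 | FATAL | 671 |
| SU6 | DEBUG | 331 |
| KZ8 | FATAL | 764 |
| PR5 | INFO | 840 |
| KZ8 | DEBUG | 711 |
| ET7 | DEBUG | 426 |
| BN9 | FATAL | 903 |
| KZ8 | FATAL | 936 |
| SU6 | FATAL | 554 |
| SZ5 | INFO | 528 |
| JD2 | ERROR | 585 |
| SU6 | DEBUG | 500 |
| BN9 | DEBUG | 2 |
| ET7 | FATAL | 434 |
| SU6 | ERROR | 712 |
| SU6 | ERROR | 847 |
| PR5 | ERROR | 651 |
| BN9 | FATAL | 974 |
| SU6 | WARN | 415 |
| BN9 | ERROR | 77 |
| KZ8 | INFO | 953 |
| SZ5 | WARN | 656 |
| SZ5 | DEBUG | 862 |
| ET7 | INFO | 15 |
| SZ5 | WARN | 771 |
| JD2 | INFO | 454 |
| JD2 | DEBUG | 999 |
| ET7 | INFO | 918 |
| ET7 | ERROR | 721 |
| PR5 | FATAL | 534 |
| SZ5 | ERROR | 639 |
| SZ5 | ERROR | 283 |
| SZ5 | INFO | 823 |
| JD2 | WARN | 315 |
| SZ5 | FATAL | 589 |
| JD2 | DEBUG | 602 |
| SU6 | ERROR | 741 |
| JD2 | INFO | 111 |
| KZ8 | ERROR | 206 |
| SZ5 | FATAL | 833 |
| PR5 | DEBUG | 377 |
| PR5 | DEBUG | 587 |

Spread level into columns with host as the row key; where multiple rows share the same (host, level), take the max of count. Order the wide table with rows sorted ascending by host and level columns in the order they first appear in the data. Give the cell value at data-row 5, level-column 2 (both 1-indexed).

534

With rows sorted ascending by host, row 5 is host=PR5. level columns in first-appearance order: INFO, FATAL, DEBUG, WARN, ERROR; column 2 is FATAL.
Long rows with host=PR5, level=FATAL: max(260, 309, 534) = 534.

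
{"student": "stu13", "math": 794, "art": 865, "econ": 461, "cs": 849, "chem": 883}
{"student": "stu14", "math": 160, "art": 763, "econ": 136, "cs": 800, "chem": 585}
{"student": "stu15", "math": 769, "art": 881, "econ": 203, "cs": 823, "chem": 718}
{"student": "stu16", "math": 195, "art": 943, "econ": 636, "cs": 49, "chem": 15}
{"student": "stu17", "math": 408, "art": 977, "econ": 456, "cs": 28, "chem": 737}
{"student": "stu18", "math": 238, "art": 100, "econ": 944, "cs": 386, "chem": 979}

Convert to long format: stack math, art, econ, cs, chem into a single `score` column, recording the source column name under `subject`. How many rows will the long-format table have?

6 student values × 5 melted columns = 30 rows.

30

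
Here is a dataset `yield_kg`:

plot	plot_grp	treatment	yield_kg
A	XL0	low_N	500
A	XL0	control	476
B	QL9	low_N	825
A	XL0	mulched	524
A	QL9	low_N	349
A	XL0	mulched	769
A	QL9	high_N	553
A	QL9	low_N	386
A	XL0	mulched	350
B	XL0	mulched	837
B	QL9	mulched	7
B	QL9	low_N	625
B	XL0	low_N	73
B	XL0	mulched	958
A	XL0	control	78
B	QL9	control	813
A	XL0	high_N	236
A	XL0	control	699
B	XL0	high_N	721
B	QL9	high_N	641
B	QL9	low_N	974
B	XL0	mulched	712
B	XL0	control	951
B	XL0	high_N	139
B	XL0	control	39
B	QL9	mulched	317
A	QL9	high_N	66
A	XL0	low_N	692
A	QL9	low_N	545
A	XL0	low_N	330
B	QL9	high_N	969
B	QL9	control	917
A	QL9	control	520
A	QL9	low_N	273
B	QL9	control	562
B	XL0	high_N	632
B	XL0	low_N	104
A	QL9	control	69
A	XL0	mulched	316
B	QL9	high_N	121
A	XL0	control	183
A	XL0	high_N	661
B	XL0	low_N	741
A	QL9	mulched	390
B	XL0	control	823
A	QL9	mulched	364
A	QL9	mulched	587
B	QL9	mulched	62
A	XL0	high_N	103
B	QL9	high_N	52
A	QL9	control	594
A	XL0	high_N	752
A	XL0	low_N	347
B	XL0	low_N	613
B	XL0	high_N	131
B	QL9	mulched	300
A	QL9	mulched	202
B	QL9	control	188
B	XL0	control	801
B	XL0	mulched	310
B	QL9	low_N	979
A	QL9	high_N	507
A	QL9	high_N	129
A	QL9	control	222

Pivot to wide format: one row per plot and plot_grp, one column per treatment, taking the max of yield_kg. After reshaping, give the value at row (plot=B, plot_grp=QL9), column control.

Rows with plot=B, plot_grp=QL9 and treatment=control: yield_kg values are 813, 917, 562, 188.
max(813, 917, 562, 188) = 917.

917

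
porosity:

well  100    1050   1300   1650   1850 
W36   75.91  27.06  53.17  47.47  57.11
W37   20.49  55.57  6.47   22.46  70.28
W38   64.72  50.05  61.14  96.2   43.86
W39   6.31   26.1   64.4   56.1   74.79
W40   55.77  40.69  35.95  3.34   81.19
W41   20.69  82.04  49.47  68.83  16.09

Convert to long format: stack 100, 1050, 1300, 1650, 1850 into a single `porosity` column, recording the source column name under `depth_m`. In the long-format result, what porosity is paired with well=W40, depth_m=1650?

Unpivoting turns each (well, wide-column) pair into one long row.
The wide cell at row W40, column 1650 holds 3.34, so the long row (W40, 1650) has porosity=3.34.

3.34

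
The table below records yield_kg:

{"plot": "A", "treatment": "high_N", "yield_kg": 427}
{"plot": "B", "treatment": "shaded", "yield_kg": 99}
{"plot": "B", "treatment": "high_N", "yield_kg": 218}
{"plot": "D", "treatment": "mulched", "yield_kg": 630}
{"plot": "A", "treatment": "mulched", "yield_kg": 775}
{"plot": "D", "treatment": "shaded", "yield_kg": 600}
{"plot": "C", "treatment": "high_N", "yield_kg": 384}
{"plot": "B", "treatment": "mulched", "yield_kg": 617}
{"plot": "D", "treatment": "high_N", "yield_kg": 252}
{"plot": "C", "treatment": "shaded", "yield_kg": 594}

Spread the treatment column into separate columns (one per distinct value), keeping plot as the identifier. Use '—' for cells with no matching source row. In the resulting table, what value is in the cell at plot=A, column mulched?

775

The long row with plot=A, treatment=mulched has yield_kg=775.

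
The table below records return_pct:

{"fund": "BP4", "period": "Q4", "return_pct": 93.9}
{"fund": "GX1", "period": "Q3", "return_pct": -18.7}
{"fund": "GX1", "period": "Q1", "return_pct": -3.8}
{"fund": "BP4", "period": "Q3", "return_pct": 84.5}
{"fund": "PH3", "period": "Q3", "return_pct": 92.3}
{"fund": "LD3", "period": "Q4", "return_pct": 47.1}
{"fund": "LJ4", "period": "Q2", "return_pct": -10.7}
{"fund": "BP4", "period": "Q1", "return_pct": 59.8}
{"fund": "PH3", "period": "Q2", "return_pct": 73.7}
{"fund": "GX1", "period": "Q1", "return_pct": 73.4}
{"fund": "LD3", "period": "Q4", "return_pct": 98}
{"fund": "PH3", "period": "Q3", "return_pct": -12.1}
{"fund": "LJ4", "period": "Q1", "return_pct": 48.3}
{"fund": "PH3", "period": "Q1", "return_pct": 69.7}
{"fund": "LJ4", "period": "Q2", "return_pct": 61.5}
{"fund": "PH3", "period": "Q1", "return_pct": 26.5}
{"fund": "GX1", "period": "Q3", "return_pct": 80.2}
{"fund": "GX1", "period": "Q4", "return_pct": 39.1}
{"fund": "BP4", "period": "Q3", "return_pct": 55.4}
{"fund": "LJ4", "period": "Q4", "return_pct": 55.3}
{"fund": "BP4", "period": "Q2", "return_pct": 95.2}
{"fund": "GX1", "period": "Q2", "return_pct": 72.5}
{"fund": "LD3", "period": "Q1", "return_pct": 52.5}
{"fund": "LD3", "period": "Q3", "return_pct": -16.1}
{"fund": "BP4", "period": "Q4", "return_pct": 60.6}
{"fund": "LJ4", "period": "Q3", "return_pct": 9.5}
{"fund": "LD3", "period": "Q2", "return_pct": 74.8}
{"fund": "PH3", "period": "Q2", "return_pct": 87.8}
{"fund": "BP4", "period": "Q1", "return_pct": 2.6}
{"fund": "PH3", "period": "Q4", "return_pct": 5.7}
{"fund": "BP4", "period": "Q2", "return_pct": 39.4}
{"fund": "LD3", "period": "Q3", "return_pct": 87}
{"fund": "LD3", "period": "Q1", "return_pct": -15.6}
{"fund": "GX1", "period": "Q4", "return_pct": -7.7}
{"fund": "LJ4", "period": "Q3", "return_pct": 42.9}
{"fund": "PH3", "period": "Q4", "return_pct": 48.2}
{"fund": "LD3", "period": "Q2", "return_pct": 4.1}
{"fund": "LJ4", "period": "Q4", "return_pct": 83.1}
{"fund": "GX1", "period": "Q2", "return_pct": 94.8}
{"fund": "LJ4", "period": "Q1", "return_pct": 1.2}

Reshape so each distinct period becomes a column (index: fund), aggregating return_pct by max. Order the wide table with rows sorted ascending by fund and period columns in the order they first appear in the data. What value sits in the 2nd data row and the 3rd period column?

With rows sorted ascending by fund, row 2 is fund=GX1. period columns in first-appearance order: Q4, Q3, Q1, Q2; column 3 is Q1.
Long rows with fund=GX1, period=Q1: max(-3.8, 73.4) = 73.4.

73.4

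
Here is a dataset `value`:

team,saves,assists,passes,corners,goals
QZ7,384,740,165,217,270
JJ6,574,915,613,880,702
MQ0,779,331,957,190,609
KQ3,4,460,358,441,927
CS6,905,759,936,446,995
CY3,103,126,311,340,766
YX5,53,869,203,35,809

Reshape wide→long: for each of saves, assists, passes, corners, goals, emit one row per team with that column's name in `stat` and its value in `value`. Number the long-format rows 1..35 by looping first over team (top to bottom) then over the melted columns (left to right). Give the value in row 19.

441

35 rows total (7 × 5). Row 19: index ⌊(19-1)/5⌋ = 3 into team → KQ3; (19-1) mod 5 = 3 into the melted columns → corners.
So row 19 is (KQ3, corners, 441); value = 441.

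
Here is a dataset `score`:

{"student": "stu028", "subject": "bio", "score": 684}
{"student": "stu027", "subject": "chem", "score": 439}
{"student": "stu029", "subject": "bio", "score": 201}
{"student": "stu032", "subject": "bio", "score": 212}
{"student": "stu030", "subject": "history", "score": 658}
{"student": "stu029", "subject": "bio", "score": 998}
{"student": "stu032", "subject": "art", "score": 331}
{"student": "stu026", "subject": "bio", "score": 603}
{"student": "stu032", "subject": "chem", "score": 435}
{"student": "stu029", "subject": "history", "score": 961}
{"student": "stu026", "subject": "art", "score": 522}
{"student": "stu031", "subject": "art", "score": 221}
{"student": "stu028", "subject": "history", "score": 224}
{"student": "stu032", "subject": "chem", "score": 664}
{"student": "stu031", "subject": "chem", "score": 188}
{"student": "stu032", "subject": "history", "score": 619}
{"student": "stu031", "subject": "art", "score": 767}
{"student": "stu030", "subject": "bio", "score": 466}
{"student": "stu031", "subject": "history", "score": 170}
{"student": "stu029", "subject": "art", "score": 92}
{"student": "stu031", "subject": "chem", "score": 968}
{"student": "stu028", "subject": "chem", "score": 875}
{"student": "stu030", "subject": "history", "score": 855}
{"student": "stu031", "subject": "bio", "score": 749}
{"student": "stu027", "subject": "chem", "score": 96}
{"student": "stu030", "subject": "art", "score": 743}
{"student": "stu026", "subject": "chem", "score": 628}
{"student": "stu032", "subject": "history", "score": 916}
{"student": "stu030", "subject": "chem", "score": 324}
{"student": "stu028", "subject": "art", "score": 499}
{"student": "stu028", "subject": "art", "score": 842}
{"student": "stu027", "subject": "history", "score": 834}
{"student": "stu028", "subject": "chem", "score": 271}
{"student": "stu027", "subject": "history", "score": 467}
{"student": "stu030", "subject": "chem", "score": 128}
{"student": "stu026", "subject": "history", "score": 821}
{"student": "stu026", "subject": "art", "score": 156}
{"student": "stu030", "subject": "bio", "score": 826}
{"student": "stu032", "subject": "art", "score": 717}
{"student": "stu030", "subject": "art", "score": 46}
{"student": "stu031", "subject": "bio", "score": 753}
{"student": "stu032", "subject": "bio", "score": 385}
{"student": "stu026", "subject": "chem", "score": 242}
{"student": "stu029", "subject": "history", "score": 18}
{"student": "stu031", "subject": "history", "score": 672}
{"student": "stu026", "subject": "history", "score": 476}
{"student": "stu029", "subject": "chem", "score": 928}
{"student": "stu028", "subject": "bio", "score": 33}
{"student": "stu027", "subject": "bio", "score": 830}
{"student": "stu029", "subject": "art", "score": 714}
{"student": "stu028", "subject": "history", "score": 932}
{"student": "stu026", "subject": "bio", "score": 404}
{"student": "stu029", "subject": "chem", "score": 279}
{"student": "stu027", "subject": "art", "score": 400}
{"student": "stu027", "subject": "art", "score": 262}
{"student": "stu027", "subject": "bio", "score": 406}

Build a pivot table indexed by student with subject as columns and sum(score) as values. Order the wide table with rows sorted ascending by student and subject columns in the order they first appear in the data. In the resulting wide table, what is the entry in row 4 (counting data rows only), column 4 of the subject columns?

806

With rows sorted ascending by student, row 4 is student=stu029. subject columns in first-appearance order: bio, chem, history, art; column 4 is art.
Long rows with student=stu029, subject=art: 92 + 714 = 806.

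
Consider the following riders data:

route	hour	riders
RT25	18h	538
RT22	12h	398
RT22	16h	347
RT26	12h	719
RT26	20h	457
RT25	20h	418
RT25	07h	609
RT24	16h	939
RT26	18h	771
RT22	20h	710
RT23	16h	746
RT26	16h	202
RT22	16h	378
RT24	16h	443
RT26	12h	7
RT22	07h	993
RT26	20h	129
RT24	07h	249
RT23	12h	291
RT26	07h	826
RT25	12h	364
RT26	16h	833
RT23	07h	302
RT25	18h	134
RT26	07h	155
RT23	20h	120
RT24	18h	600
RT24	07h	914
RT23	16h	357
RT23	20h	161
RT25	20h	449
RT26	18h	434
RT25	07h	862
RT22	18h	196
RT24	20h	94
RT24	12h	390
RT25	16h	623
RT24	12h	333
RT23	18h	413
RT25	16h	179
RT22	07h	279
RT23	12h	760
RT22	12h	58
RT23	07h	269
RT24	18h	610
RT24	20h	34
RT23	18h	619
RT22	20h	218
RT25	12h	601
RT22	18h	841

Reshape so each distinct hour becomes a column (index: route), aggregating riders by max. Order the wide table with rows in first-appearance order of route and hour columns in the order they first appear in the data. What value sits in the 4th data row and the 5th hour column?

914

With rows in first-appearance order of route, row 4 is route=RT24. hour columns in first-appearance order: 18h, 12h, 16h, 20h, 07h; column 5 is 07h.
Long rows with route=RT24, hour=07h: max(249, 914) = 914.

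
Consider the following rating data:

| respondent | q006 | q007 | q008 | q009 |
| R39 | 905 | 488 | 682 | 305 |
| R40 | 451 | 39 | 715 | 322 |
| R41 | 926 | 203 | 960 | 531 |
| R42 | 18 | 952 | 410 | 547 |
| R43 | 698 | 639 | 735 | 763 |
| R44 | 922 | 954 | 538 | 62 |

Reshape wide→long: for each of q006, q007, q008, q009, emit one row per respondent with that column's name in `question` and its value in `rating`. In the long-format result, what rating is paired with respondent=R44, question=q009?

62

Unpivoting turns each (respondent, wide-column) pair into one long row.
The wide cell at row R44, column q009 holds 62, so the long row (R44, q009) has rating=62.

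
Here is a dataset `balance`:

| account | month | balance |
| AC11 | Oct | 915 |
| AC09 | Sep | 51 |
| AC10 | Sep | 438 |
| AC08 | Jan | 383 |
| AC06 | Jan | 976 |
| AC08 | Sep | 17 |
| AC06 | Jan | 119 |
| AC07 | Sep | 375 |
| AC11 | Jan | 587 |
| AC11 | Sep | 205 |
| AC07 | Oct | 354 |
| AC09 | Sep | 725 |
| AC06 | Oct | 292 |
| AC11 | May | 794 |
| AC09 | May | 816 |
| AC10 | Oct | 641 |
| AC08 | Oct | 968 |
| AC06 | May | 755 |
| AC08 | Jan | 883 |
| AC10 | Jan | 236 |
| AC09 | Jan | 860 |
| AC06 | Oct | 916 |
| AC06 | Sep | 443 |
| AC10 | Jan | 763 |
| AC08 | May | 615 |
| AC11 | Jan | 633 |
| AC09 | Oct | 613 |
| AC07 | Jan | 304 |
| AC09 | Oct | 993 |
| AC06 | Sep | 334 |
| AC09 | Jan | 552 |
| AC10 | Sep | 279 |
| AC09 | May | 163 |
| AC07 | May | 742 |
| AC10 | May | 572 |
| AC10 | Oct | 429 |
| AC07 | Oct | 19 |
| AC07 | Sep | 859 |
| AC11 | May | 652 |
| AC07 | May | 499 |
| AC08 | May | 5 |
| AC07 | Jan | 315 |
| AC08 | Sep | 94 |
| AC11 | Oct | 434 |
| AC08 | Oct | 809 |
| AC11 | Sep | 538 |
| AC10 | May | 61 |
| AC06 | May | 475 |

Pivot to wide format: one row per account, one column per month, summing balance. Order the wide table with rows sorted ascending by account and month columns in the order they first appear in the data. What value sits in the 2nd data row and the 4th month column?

1241

With rows sorted ascending by account, row 2 is account=AC07. month columns in first-appearance order: Oct, Sep, Jan, May; column 4 is May.
Long rows with account=AC07, month=May: 742 + 499 = 1241.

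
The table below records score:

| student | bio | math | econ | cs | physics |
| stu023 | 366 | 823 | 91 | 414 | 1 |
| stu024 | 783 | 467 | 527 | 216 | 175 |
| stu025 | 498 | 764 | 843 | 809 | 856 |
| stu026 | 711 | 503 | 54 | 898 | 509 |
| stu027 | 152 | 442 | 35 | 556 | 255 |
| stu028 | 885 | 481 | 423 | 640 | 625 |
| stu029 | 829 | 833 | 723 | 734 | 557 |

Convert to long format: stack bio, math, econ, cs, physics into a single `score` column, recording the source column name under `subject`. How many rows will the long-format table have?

35

7 student values × 5 melted columns = 35 rows.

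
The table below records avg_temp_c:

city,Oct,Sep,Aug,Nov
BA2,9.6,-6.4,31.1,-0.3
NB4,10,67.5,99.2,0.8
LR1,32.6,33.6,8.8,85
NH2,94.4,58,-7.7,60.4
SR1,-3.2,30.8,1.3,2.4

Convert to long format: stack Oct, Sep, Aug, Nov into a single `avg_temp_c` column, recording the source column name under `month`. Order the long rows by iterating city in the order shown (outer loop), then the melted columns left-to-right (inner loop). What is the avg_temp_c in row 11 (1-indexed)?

8.8

20 rows total (5 × 4). Row 11: index ⌊(11-1)/4⌋ = 2 into city → LR1; (11-1) mod 4 = 2 into the melted columns → Aug.
So row 11 is (LR1, Aug, 8.8); avg_temp_c = 8.8.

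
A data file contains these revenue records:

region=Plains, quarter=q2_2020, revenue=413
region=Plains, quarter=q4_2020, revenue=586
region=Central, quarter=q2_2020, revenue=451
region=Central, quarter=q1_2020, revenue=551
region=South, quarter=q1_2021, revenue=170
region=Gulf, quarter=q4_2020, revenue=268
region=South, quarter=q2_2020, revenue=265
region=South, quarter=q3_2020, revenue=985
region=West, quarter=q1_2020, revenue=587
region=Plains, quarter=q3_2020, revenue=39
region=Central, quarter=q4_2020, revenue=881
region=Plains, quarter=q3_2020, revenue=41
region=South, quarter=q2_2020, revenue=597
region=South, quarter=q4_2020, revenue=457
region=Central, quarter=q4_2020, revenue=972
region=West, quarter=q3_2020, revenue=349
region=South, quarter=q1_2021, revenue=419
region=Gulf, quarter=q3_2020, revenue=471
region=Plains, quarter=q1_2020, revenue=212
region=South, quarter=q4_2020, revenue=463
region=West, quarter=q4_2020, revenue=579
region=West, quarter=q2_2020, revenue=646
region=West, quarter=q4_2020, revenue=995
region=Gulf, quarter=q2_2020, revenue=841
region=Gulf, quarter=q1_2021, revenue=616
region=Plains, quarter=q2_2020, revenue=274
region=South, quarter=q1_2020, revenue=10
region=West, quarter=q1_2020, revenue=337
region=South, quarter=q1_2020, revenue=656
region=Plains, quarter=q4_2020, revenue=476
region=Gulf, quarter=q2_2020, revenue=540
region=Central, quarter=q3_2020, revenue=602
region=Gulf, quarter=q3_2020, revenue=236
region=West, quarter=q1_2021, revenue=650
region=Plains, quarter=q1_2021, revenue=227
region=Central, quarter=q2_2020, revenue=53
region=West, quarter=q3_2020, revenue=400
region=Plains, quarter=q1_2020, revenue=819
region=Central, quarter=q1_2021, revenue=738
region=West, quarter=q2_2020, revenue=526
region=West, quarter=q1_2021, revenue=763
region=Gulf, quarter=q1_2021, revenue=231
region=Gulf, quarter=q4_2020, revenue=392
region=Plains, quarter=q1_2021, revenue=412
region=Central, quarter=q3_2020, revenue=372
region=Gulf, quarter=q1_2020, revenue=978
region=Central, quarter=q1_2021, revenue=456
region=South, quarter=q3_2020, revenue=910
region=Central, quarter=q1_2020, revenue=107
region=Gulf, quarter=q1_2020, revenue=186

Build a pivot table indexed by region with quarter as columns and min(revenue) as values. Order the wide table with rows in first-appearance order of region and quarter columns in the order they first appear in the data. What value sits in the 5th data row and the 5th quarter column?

349

With rows in first-appearance order of region, row 5 is region=West. quarter columns in first-appearance order: q2_2020, q4_2020, q1_2020, q1_2021, q3_2020; column 5 is q3_2020.
Long rows with region=West, quarter=q3_2020: min(349, 400) = 349.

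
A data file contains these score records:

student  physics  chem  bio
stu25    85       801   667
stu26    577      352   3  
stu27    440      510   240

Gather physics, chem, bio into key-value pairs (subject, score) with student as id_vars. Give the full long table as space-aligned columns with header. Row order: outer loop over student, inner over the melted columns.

student  subject  score
stu25    physics  85   
stu25    chem     801  
stu25    bio      667  
stu26    physics  577  
stu26    chem     352  
stu26    bio      3    
stu27    physics  440  
stu27    chem     510  
stu27    bio      240  

Each (student, column) pair becomes one row: 3 × 3 = 9 rows.
For example, (stu25, physics) → score=85.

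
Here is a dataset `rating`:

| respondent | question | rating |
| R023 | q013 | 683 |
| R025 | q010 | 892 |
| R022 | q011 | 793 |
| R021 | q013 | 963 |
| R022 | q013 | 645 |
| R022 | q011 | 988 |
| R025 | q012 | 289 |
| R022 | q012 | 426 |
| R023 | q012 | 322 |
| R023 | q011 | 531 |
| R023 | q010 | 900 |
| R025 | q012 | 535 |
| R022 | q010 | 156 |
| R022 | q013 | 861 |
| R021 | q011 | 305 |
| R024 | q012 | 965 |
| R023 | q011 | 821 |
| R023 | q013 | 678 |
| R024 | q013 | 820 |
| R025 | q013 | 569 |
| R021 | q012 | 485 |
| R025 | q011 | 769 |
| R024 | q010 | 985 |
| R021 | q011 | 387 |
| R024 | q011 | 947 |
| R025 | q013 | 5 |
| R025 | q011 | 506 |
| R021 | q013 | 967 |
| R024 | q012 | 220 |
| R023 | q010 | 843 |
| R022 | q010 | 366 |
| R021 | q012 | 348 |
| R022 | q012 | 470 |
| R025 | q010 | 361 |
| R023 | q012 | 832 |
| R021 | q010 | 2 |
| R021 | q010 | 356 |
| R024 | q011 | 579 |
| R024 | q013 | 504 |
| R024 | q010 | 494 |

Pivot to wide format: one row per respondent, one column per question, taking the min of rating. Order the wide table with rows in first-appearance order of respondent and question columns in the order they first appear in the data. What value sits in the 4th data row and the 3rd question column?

With rows in first-appearance order of respondent, row 4 is respondent=R021. question columns in first-appearance order: q013, q010, q011, q012; column 3 is q011.
Long rows with respondent=R021, question=q011: min(305, 387) = 305.

305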